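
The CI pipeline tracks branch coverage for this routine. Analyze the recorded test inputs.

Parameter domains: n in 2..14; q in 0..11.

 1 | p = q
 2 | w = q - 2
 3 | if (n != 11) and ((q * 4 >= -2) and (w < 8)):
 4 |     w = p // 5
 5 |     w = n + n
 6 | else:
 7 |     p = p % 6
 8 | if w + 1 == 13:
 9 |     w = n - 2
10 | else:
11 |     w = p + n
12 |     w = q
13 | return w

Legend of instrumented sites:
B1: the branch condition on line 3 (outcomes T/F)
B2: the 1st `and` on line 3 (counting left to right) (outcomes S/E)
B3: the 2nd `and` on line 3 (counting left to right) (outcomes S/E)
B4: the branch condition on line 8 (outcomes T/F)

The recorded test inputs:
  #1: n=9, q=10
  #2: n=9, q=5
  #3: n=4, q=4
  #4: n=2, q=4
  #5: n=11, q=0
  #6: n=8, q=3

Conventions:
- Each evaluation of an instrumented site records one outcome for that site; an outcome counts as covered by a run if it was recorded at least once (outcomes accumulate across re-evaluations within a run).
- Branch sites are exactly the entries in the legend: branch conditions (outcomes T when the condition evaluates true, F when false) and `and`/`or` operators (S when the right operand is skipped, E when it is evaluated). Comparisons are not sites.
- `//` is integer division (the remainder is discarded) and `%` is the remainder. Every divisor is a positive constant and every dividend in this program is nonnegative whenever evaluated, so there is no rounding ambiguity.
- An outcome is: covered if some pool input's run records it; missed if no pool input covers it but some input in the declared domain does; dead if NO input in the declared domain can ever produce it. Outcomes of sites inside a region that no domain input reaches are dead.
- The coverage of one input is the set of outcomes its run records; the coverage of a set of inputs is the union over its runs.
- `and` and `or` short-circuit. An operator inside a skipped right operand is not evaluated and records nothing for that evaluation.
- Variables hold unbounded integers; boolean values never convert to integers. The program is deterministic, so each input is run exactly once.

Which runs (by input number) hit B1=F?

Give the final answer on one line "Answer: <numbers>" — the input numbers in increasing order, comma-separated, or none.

input #1 (n=9, q=10): produces B1=F
input #2 (n=9, q=5): does not produce B1=F
input #3 (n=4, q=4): does not produce B1=F
input #4 (n=2, q=4): does not produce B1=F
input #5 (n=11, q=0): produces B1=F
input #6 (n=8, q=3): does not produce B1=F

Answer: 1, 5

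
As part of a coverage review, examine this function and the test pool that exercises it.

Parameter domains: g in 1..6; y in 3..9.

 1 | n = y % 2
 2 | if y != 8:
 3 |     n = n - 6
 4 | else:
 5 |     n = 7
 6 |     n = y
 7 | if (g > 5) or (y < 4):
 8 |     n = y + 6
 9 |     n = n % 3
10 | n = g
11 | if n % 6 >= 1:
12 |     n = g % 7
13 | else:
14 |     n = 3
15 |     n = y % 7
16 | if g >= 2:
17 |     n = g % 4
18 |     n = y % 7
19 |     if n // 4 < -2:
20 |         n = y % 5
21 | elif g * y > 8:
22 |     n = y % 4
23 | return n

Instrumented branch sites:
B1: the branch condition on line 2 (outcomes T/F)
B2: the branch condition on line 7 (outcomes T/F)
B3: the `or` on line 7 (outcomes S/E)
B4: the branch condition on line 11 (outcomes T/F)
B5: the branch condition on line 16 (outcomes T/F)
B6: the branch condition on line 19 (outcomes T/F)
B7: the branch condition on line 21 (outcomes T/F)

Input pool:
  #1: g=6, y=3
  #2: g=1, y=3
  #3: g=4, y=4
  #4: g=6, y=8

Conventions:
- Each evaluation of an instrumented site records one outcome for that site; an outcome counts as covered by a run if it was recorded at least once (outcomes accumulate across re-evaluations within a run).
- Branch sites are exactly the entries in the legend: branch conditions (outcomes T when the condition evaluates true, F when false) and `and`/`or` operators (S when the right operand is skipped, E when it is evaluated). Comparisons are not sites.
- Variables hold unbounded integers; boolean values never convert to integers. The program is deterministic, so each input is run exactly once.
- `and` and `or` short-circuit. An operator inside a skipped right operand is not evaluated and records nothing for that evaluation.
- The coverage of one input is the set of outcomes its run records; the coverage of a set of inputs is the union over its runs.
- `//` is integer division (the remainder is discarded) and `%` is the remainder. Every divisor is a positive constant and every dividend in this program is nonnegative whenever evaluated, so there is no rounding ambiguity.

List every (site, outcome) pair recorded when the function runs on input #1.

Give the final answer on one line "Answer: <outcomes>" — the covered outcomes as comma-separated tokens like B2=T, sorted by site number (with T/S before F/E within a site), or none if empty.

Event log for input #1 (g=6, y=3):
  B1->T, B3->S, B2->T, B4->F, B5->T, B6->F
distinct outcomes covered: B1=T, B2=T, B3=S, B4=F, B5=T, B6=F

Answer: B1=T, B2=T, B3=S, B4=F, B5=T, B6=F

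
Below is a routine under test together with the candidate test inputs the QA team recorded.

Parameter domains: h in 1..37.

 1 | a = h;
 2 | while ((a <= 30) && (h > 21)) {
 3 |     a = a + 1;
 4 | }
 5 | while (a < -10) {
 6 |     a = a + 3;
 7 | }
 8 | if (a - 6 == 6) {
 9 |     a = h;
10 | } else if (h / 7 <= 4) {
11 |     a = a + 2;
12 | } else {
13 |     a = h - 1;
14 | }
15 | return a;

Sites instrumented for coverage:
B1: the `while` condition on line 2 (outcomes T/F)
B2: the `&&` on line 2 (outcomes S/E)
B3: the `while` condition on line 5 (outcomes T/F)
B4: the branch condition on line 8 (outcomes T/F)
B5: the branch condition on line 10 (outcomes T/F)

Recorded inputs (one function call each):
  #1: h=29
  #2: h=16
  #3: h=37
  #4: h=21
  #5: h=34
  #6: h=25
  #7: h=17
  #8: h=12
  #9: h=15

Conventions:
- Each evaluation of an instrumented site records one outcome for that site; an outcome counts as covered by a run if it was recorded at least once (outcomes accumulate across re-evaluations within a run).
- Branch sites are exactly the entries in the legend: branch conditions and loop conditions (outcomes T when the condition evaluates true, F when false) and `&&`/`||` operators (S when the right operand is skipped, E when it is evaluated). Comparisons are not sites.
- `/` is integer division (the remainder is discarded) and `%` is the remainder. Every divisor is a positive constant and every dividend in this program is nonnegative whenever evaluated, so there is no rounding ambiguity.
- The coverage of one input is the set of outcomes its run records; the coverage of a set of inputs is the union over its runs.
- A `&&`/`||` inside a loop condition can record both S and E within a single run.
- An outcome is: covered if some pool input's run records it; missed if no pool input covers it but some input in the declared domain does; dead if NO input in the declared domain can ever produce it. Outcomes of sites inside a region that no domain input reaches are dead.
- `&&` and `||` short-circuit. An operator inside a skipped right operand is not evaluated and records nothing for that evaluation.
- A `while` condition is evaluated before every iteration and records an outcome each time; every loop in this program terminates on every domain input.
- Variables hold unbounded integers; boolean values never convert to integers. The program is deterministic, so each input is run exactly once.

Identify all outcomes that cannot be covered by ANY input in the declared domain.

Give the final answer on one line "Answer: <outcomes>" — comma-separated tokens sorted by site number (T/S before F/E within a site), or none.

exhaustive pass over the 37-input domain:
  B3=T: no domain input ever produces it -> dead
  reachable outcomes have witnesses, e.g. B1=T (e.g. h=22), B1=F (e.g. h=1), B2=S (e.g. h=22), B2=E (e.g. h=1)

Answer: B3=T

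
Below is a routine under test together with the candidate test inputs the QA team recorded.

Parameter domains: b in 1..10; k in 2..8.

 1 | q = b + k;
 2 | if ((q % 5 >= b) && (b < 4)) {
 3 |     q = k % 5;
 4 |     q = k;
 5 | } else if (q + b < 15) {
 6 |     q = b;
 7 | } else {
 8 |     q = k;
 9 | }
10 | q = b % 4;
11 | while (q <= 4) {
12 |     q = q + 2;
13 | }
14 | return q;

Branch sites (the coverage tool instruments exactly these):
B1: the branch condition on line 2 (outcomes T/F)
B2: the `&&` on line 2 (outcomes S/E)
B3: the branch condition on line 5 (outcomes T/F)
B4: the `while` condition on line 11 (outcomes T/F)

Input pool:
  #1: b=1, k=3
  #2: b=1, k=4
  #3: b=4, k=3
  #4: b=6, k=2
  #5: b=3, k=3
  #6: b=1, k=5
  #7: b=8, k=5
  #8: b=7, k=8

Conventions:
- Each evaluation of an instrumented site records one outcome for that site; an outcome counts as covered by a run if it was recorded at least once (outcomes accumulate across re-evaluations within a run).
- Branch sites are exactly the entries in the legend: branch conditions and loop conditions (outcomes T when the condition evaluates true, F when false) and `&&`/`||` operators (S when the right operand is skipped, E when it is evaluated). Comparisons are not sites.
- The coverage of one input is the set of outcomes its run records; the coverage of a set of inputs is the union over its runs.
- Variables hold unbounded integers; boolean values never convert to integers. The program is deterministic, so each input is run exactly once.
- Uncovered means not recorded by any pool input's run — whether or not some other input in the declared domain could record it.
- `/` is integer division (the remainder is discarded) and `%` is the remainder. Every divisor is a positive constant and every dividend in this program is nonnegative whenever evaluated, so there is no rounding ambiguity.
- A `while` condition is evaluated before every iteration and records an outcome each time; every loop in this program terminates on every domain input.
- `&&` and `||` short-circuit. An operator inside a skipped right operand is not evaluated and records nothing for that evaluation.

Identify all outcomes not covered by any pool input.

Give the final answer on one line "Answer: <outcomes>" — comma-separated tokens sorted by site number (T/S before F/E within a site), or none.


input #1 (b=1, k=3): events B2->E, B1->T, B4->T, B4->T, B4->F; covers B1=T, B2=E, B4=T, B4=F
input #2 (b=1, k=4): events B2->S, B1->F, B3->T, B4->T, B4->T, B4->F; covers B1=F, B2=S, B3=T, B4=T, B4=F
input #3 (b=4, k=3): events B2->S, B1->F, B3->T, B4->T, B4->T, B4->T, B4->F; covers B1=F, B2=S, B3=T, B4=T, B4=F
input #4 (b=6, k=2): events B2->S, B1->F, B3->T, B4->T, B4->T, B4->F; covers B1=F, B2=S, B3=T, B4=T, B4=F
input #5 (b=3, k=3): events B2->S, B1->F, B3->T, B4->T, B4->F; covers B1=F, B2=S, B3=T, B4=T, B4=F
input #6 (b=1, k=5): events B2->E, B1->T, B4->T, B4->T, B4->F; covers B1=T, B2=E, B4=T, B4=F
input #7 (b=8, k=5): events B2->S, B1->F, B3->F, B4->T, B4->T, B4->T, B4->F; covers B1=F, B2=S, B3=F, B4=T, B4=F
input #8 (b=7, k=8): events B2->S, B1->F, B3->F, B4->T, B4->F; covers B1=F, B2=S, B3=F, B4=T, B4=F
union over the pool: B1=T, B1=F, B2=S, B2=E, B3=T, B3=F, B4=T, B4=F
uncovered (0 of 8): none
Answer: none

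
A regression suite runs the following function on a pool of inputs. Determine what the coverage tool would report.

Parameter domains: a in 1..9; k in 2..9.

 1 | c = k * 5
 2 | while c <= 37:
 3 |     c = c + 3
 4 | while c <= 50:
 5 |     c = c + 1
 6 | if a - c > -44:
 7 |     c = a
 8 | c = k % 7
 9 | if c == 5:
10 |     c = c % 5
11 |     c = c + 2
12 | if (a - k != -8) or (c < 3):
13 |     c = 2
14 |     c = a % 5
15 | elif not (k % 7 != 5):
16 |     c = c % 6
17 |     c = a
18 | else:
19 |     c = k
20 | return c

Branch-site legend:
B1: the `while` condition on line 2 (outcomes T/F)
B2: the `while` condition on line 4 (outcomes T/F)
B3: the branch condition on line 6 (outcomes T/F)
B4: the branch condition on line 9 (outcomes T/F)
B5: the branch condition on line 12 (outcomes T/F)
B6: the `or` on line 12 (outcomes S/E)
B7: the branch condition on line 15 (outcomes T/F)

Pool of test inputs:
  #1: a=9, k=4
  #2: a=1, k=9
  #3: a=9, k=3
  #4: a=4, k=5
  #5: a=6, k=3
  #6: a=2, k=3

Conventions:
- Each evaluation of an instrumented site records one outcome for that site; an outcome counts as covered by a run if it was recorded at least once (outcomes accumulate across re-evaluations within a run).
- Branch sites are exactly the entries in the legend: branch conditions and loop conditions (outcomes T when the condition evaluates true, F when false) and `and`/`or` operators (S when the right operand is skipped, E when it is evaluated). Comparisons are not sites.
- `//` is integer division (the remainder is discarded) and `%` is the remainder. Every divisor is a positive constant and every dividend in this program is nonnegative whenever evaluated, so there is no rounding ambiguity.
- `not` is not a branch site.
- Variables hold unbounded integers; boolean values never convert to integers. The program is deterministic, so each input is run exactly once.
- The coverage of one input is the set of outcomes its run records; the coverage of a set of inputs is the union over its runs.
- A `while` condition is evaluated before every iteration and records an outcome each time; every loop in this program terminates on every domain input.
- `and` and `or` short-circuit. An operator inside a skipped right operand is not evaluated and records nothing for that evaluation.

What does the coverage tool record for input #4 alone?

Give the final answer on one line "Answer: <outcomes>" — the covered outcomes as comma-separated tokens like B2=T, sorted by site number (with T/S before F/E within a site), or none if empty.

Tracing the run of input #4 (a=4, k=5):
  B1->T, B1->T, B1->T, B1->T, B1->T, B1->F, B2->T, B2->T, B2->T, B2->T
  B2->T, B2->T, B2->T, B2->T, B2->T, B2->T, B2->T, B2->F, B3->F, B4->T
  B6->S, B5->T
deduplicating events, the covered set is: B1=T, B1=F, B2=T, B2=F, B3=F, B4=T, B5=T, B6=S

Answer: B1=T, B1=F, B2=T, B2=F, B3=F, B4=T, B5=T, B6=S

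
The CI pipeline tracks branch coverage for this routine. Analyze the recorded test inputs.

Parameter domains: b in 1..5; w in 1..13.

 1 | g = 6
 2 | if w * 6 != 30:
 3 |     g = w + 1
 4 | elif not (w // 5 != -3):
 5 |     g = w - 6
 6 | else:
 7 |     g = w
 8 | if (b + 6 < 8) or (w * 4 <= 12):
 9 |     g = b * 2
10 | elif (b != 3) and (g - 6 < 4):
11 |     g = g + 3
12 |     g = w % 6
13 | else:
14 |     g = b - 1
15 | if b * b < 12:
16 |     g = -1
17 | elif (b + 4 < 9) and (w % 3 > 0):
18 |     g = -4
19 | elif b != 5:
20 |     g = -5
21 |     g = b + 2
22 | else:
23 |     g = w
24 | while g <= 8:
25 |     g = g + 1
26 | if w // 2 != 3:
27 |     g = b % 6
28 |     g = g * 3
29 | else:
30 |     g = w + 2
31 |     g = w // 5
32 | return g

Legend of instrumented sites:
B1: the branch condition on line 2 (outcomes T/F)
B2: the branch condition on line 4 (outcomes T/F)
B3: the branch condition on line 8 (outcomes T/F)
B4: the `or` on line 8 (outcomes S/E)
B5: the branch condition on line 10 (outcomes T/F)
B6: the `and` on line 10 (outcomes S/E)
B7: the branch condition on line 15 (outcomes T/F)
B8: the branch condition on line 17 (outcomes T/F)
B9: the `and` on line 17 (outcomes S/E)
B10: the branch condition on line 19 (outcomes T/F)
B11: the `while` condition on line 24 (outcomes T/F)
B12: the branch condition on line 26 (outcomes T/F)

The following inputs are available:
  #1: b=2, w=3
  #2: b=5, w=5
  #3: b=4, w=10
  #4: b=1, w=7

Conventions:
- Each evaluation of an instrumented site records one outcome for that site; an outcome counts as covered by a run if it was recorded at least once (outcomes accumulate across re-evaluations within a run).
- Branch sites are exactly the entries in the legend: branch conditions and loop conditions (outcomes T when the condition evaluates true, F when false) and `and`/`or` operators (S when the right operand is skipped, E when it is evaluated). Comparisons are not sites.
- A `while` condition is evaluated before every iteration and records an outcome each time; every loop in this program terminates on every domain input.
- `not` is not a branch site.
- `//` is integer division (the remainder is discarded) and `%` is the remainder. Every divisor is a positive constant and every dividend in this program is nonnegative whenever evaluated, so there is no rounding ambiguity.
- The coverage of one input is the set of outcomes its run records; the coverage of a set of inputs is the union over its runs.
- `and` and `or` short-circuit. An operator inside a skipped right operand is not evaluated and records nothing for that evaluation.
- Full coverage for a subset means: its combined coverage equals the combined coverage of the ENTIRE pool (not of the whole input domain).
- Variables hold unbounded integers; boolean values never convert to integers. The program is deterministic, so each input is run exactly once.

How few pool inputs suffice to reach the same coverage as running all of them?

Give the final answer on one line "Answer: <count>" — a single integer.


input #1, b=2, w=3: events B1->T, B4->E, B3->T, B7->T, B11->T, B11->T, B11->T, B11->T, B11->T, B11->T, B11->T, B11->T, B11->T, B11->T, ...; outcomes B1=T, B3=T, B4=E, B7=T, B11=T, B11=F, B12=T
input #2, b=5, w=5: events B1->F, B2->F, B4->E, B3->F, B6->E, B5->T, B7->F, B9->S, B8->F, B10->F, B11->T, B11->T, B11->T, B11->T, ...; outcomes B1=F, B2=F, B3=F, B4=E, B5=T, B6=E, B7=F, B8=F, B9=S, B10=F, B11=T, B11=F, B12=T
input #3, b=4, w=10: events B1->T, B4->E, B3->F, B6->E, B5->F, B7->F, B9->E, B8->T, B11->T, B11->T, B11->T, B11->T, B11->T, B11->T, ...; outcomes B1=T, B3=F, B4=E, B5=F, B6=E, B7=F, B8=T, B9=E, B11=T, B11=F, B12=T
input #4, b=1, w=7: events B1->T, B4->S, B3->T, B7->T, B11->T, B11->T, B11->T, B11->T, B11->T, B11->T, B11->T, B11->T, B11->T, B11->T, ...; outcomes B1=T, B3=T, B4=S, B7=T, B11=T, B11=F, B12=F
the full pool covers 21 outcomes: B1=T, B1=F, B2=F, B3=T, B3=F, B4=S, B4=E, B5=T, B5=F, B6=E, B7=T, B7=F, B8=T, B8=F, B9=S, B9=E, B10=F, B11=T, B11=F, B12=T, B12=F
no size-1 subset reaches all 21 outcomes (best union: 13/21)
no size-2 subset reaches all 21 outcomes (best union: 18/21)
the canonical winner is {2, 3, 4}: size 3, full 21-outcome coverage, earliest index list among size-3 covers
Answer: 3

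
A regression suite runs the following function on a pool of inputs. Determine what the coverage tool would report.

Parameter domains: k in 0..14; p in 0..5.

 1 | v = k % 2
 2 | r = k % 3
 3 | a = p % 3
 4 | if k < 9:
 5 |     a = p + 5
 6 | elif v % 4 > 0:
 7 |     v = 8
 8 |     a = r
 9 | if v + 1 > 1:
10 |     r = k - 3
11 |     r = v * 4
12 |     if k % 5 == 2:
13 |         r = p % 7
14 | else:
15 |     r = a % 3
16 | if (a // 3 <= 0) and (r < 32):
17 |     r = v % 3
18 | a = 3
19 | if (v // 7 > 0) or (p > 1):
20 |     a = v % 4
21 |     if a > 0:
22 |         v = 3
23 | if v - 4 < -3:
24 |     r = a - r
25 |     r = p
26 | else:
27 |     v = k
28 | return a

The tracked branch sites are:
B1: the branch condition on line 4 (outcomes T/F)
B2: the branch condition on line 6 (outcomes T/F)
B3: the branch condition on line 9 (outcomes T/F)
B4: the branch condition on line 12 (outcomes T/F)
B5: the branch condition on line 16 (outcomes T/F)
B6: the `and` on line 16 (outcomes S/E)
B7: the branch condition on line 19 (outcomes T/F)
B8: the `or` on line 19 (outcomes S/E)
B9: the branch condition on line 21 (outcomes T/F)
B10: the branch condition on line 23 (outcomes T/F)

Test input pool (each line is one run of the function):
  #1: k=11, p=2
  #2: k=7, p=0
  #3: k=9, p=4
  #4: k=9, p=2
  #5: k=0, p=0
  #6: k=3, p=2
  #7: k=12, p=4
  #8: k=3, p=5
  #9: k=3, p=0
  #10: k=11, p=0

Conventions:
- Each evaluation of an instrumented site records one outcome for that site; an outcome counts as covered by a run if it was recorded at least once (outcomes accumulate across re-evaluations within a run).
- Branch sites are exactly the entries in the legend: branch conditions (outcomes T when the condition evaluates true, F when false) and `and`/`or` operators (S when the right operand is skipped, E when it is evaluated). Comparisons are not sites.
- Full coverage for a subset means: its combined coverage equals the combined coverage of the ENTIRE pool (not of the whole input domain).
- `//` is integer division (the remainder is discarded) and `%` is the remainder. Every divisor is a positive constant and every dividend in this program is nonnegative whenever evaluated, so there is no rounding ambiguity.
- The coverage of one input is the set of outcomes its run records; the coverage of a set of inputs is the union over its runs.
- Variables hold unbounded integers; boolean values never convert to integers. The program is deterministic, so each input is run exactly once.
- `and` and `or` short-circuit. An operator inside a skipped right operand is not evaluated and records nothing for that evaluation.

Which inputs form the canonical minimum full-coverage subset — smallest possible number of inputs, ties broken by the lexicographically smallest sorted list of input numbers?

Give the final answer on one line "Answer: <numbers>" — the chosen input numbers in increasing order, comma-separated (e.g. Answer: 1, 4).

input #1, k=11, p=2: events B1->F, B2->T, B3->T, B4->F, B6->E, B5->F, B8->S, B7->T, B9->F, B10->F; outcomes B1=F, B2=T, B3=T, B4=F, B5=F, B6=E, B7=T, B8=S, B9=F, B10=F
input #2, k=7, p=0: events B1->T, B3->T, B4->T, B6->S, B5->F, B8->E, B7->F, B10->F; outcomes B1=T, B3=T, B4=T, B5=F, B6=S, B7=F, B8=E, B10=F
input #3, k=9, p=4: events B1->F, B2->T, B3->T, B4->F, B6->E, B5->F, B8->S, B7->T, B9->F, B10->F; outcomes B1=F, B2=T, B3=T, B4=F, B5=F, B6=E, B7=T, B8=S, B9=F, B10=F
input #4, k=9, p=2: events B1->F, B2->T, B3->T, B4->F, B6->E, B5->F, B8->S, B7->T, B9->F, B10->F; outcomes B1=F, B2=T, B3=T, B4=F, B5=F, B6=E, B7=T, B8=S, B9=F, B10=F
input #5, k=0, p=0: events B1->T, B3->F, B6->S, B5->F, B8->E, B7->F, B10->T; outcomes B1=T, B3=F, B5=F, B6=S, B7=F, B8=E, B10=T
input #6, k=3, p=2: events B1->T, B3->T, B4->F, B6->S, B5->F, B8->E, B7->T, B9->T, B10->F; outcomes B1=T, B3=T, B4=F, B5=F, B6=S, B7=T, B8=E, B9=T, B10=F
input #7, k=12, p=4: events B1->F, B2->F, B3->F, B6->E, B5->T, B8->E, B7->T, B9->F, B10->T; outcomes B1=F, B2=F, B3=F, B5=T, B6=E, B7=T, B8=E, B9=F, B10=T
input #8, k=3, p=5: events B1->T, B3->T, B4->F, B6->S, B5->F, B8->E, B7->T, B9->T, B10->F; outcomes B1=T, B3=T, B4=F, B5=F, B6=S, B7=T, B8=E, B9=T, B10=F
input #9, k=3, p=0: events B1->T, B3->T, B4->F, B6->S, B5->F, B8->E, B7->F, B10->F; outcomes B1=T, B3=T, B4=F, B5=F, B6=S, B7=F, B8=E, B10=F
input #10, k=11, p=0: events B1->F, B2->T, B3->T, B4->F, B6->E, B5->F, B8->S, B7->T, B9->F, B10->F; outcomes B1=F, B2=T, B3=T, B4=F, B5=F, B6=E, B7=T, B8=S, B9=F, B10=F
together the pool reaches 20 outcomes: B1=T, B1=F, B2=T, B2=F, B3=T, B3=F, B4=T, B4=F, B5=T, B5=F, B6=S, B6=E, B7=T, B7=F, B8=S, B8=E, B9=T, B9=F, B10=T, B10=F
no size-1 subset reaches all 20 outcomes (best union: 10/20)
no size-2 subset reaches all 20 outcomes (best union: 16/20)
no size-3 subset reaches all 20 outcomes (best union: 19/20)
size 4: inputs {1, 2, 6, 7} cover all 20 outcomes, and no lexicographically smaller subset of this size does

Answer: 1, 2, 6, 7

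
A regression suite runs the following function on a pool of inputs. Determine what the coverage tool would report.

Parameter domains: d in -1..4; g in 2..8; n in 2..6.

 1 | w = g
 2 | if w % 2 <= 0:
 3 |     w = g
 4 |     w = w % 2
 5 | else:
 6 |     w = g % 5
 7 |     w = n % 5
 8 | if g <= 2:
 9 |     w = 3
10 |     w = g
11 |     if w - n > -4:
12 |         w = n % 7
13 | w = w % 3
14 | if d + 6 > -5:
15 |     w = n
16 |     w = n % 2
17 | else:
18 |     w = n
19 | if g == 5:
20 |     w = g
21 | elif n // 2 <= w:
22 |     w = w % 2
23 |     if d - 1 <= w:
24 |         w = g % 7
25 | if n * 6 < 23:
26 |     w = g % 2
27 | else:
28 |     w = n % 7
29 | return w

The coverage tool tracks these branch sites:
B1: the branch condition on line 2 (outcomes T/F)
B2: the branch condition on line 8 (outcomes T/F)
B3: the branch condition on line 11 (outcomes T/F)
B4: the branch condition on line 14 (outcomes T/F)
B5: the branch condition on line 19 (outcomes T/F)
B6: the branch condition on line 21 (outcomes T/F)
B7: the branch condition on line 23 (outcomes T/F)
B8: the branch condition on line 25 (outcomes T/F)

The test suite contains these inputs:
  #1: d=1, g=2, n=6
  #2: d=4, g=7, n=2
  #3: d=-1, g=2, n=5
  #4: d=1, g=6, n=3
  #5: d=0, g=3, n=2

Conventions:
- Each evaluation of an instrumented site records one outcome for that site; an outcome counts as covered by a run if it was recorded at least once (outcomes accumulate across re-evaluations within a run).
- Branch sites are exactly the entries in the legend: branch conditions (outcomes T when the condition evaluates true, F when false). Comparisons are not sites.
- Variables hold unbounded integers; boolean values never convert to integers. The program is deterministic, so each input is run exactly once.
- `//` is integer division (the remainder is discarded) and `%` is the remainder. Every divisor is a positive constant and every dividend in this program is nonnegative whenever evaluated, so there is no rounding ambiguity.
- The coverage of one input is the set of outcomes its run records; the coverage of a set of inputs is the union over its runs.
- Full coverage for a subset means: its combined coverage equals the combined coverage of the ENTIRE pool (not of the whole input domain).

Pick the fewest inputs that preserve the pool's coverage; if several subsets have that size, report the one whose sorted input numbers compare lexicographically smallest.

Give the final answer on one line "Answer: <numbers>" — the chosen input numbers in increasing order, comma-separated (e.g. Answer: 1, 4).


run #1 (d=1, g=2, n=6) records B1=T, B2=T, B3=F, B4=T, B5=F, B6=F, B8=F
run #2 (d=4, g=7, n=2) records B1=F, B2=F, B4=T, B5=F, B6=F, B8=T
run #3 (d=-1, g=2, n=5) records B1=T, B2=T, B3=T, B4=T, B5=F, B6=F, B8=F
run #4 (d=1, g=6, n=3) records B1=T, B2=F, B4=T, B5=F, B6=T, B7=T, B8=T
run #5 (d=0, g=3, n=2) records B1=F, B2=F, B4=T, B5=F, B6=F, B8=T
union over all inputs: B1=T, B1=F, B2=T, B2=F, B3=T, B3=F, B4=T, B5=F, B6=T, B6=F, B7=T, B8=T, B8=F (13 outcomes)
size 1 is not enough: best union over all size-1 subsets is 7/13
size 2 is not enough: best union over all size-2 subsets is 11/13
size 3 is not enough: best union over all size-3 subsets is 12/13
inputs {1, 2, 3, 4} (size 4) cover everything; no size-4 subset with a lexicographically smaller index list covers all 13
Answer: 1, 2, 3, 4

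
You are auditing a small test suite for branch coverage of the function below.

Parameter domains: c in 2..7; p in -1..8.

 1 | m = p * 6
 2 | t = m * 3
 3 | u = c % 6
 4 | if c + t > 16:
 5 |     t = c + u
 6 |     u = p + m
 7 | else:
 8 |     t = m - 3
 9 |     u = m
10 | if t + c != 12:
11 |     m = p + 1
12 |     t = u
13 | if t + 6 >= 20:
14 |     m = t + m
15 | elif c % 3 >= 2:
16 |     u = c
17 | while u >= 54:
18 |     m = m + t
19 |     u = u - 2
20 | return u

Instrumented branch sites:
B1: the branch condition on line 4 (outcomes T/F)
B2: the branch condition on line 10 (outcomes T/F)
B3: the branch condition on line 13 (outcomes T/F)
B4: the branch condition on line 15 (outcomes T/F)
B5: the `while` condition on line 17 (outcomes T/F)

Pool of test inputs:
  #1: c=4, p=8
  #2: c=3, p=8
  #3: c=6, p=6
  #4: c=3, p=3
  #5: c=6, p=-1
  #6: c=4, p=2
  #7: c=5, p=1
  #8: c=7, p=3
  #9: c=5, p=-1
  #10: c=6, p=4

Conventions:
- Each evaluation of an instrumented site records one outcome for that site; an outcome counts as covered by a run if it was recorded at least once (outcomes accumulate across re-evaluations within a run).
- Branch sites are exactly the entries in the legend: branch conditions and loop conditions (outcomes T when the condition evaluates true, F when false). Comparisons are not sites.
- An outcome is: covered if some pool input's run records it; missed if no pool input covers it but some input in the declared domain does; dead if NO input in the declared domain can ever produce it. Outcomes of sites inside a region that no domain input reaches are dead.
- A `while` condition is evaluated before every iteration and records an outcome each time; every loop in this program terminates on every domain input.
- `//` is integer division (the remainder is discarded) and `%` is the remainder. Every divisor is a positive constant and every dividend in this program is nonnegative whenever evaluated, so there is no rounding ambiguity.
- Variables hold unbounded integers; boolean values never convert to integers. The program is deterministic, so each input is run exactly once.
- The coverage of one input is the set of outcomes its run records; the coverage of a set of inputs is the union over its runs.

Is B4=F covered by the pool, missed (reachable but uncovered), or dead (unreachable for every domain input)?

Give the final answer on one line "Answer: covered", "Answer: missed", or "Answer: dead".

B4=F is recorded by pool input(s) 1, 3, 5, 6, 10 -> covered

Answer: covered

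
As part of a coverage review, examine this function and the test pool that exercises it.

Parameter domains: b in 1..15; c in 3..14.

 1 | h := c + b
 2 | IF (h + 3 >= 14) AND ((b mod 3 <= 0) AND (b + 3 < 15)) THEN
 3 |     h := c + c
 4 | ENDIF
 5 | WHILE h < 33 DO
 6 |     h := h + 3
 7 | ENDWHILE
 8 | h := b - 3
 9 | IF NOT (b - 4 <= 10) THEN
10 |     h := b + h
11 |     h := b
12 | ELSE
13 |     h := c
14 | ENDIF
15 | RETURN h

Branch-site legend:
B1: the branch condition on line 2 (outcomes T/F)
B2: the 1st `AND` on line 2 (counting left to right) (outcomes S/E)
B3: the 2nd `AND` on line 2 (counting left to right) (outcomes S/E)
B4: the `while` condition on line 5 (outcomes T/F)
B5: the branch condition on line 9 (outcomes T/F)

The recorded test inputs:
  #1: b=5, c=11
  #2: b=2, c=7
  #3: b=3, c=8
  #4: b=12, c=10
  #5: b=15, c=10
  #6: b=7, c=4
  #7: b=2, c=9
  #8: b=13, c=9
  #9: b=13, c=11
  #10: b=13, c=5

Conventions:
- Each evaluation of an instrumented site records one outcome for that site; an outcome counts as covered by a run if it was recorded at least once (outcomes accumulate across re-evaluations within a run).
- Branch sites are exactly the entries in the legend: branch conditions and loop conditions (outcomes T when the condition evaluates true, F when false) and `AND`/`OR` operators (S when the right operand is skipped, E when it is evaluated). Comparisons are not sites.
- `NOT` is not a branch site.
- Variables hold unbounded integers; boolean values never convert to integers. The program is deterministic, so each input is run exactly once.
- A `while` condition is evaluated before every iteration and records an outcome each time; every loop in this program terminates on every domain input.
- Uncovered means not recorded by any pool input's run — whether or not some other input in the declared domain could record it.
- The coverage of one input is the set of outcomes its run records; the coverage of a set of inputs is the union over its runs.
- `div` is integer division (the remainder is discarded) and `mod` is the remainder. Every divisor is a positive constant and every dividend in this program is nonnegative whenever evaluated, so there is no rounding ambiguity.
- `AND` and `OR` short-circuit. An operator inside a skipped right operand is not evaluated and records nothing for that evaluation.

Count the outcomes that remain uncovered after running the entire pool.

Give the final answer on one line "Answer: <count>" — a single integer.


run #1 (b=5, c=11) runs B2->E, B3->S, B1->F, B4->T, B4->T, B4->T, B4->T, B4->T, B4->T, B4->F, B5->F; records B1=F, B2=E, B3=S, B4=T, B4=F, B5=F
run #2 (b=2, c=7) runs B2->S, B1->F, B4->T, B4->T, B4->T, B4->T, B4->T, B4->T, B4->T, B4->T, B4->F, B5->F; records B1=F, B2=S, B4=T, B4=F, B5=F
run #3 (b=3, c=8) runs B2->E, B3->E, B1->T, B4->T, B4->T, B4->T, B4->T, B4->T, B4->T, B4->F, B5->F; records B1=T, B2=E, B3=E, B4=T, B4=F, B5=F
run #4 (b=12, c=10) runs B2->E, B3->E, B1->F, B4->T, B4->T, B4->T, B4->T, B4->F, B5->F; records B1=F, B2=E, B3=E, B4=T, B4=F, B5=F
run #5 (b=15, c=10) runs B2->E, B3->E, B1->F, B4->T, B4->T, B4->T, B4->F, B5->T; records B1=F, B2=E, B3=E, B4=T, B4=F, B5=T
run #6 (b=7, c=4) runs B2->E, B3->S, B1->F, B4->T, B4->T, B4->T, B4->T, B4->T, B4->T, B4->T, B4->T, B4->F, B5->F; records B1=F, B2=E, B3=S, B4=T, B4=F, B5=F
run #7 (b=2, c=9) runs B2->E, B3->S, B1->F, B4->T, B4->T, B4->T, B4->T, B4->T, B4->T, B4->T, B4->T, B4->F, B5->F; records B1=F, B2=E, B3=S, B4=T, B4=F, B5=F
run #8 (b=13, c=9) runs B2->E, B3->S, B1->F, B4->T, B4->T, B4->T, B4->T, B4->F, B5->F; records B1=F, B2=E, B3=S, B4=T, B4=F, B5=F
run #9 (b=13, c=11) runs B2->E, B3->S, B1->F, B4->T, B4->T, B4->T, B4->F, B5->F; records B1=F, B2=E, B3=S, B4=T, B4=F, B5=F
run #10 (b=13, c=5) runs B2->E, B3->S, B1->F, B4->T, B4->T, B4->T, B4->T, B4->T, B4->F, B5->F; records B1=F, B2=E, B3=S, B4=T, B4=F, B5=F
union over the pool: B1=T, B1=F, B2=S, B2=E, B3=S, B3=E, B4=T, B4=F, B5=T, B5=F
uncovered (0 of 10): none
Answer: 0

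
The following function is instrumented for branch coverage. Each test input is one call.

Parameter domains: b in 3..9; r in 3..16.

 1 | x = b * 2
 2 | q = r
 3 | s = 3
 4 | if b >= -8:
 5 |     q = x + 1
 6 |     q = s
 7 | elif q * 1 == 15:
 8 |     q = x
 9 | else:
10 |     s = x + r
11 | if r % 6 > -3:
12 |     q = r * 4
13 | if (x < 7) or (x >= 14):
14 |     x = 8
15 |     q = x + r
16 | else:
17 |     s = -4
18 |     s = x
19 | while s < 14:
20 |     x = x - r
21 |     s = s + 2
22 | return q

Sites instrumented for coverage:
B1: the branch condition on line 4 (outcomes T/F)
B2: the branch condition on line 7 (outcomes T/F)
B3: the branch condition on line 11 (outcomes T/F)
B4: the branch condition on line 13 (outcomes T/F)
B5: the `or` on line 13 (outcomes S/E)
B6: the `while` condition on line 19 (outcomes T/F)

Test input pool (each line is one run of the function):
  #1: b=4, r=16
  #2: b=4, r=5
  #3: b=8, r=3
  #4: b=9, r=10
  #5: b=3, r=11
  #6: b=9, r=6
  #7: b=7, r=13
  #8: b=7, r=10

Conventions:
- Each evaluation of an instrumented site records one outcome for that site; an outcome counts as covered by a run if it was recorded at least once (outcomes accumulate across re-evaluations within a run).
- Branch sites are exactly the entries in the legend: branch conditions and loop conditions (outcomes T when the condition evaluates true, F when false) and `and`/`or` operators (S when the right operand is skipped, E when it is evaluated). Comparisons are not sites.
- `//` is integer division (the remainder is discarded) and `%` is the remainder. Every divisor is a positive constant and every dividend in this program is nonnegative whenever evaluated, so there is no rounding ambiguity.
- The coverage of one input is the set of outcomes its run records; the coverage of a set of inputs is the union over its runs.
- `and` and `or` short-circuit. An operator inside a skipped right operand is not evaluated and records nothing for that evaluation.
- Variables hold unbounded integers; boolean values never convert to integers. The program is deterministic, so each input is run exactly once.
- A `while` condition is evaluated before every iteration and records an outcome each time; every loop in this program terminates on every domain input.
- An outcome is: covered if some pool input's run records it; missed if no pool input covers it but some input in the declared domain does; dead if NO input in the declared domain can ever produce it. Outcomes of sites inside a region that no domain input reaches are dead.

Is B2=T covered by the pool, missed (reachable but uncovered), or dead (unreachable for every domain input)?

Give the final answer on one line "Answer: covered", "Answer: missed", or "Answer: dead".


no pool input records B2=T
checking all 98 inputs in the declared domain: B2=T is never recorded -> dead
Answer: dead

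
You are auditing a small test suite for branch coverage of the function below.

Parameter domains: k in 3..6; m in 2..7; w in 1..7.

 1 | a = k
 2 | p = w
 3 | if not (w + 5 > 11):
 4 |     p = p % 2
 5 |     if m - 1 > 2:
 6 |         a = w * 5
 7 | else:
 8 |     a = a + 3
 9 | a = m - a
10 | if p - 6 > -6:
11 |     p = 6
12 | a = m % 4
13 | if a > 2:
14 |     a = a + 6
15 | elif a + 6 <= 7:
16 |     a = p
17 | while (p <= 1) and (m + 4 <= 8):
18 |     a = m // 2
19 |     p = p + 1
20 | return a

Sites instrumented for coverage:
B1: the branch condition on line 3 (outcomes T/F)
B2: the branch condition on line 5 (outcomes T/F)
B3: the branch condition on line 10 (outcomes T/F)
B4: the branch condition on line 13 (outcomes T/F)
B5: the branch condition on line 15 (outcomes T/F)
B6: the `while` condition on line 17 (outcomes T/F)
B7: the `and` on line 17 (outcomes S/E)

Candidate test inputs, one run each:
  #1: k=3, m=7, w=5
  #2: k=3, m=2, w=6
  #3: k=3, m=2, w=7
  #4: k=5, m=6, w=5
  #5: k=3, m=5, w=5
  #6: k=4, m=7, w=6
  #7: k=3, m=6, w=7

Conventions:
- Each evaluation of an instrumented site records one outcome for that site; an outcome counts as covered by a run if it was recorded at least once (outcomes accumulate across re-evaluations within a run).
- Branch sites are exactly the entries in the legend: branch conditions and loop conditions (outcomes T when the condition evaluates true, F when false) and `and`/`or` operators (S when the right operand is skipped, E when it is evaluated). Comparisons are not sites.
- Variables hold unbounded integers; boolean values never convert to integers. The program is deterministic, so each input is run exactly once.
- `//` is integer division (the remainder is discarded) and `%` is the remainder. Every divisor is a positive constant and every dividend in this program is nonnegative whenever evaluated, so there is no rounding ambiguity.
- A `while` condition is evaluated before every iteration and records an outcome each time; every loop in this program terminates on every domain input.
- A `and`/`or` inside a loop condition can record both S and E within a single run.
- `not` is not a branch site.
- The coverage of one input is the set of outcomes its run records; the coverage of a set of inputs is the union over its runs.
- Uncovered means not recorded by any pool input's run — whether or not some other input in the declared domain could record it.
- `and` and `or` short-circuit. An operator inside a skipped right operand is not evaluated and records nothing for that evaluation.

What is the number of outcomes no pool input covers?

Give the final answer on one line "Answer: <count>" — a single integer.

#1 (k=3, m=7, w=5) -> B1->T, B2->T, B3->T, B4->T, B7->S, B6->F; covered: B1=T, B2=T, B3=T, B4=T, B6=F, B7=S
#2 (k=3, m=2, w=6) -> B1->T, B2->F, B3->F, B4->F, B5->F, B7->E, B6->T, B7->E, B6->T, B7->S, B6->F; covered: B1=T, B2=F, B3=F, B4=F, B5=F, B6=T, B6=F, B7=S, B7=E
#3 (k=3, m=2, w=7) -> B1->F, B3->T, B4->F, B5->F, B7->S, B6->F; covered: B1=F, B3=T, B4=F, B5=F, B6=F, B7=S
#4 (k=5, m=6, w=5) -> B1->T, B2->T, B3->T, B4->F, B5->F, B7->S, B6->F; covered: B1=T, B2=T, B3=T, B4=F, B5=F, B6=F, B7=S
#5 (k=3, m=5, w=5) -> B1->T, B2->T, B3->T, B4->F, B5->T, B7->S, B6->F; covered: B1=T, B2=T, B3=T, B4=F, B5=T, B6=F, B7=S
#6 (k=4, m=7, w=6) -> B1->T, B2->T, B3->F, B4->T, B7->E, B6->F; covered: B1=T, B2=T, B3=F, B4=T, B6=F, B7=E
#7 (k=3, m=6, w=7) -> B1->F, B3->T, B4->F, B5->F, B7->S, B6->F; covered: B1=F, B3=T, B4=F, B5=F, B6=F, B7=S
union over the pool: B1=T, B1=F, B2=T, B2=F, B3=T, B3=F, B4=T, B4=F, B5=T, B5=F, B6=T, B6=F, B7=S, B7=E
uncovered (0 of 14): none

Answer: 0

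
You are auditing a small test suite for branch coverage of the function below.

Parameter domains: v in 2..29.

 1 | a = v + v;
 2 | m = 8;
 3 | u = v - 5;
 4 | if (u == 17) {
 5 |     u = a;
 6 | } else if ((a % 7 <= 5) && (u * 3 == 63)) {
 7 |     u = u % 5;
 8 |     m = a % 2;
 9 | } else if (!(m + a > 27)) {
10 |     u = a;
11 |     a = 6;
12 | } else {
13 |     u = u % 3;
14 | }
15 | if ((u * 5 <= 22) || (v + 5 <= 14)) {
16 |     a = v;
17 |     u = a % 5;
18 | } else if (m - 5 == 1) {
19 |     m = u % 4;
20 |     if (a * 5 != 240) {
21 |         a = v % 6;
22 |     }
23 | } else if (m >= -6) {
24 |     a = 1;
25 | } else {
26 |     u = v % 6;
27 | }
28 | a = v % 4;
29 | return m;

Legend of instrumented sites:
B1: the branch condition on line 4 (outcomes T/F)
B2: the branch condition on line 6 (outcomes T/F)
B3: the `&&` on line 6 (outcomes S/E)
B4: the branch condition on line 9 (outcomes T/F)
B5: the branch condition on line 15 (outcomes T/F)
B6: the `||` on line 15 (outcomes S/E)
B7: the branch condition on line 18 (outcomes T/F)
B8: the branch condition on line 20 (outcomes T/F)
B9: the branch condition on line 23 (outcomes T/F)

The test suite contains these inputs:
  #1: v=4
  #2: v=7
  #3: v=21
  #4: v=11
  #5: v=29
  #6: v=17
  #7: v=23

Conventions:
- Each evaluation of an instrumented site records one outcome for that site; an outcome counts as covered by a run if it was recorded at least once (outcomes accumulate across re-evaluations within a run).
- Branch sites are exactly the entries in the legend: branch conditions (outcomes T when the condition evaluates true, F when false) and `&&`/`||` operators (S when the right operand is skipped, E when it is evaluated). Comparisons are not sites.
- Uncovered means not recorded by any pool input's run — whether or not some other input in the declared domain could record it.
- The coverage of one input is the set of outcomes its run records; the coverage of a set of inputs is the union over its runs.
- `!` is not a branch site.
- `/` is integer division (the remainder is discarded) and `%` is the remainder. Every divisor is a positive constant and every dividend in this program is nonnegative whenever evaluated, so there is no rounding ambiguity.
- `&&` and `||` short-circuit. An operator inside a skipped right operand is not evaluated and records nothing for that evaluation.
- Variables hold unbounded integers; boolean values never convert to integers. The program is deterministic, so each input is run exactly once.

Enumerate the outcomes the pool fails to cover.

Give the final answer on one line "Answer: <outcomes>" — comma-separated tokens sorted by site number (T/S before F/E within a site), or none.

run #1 (v=4) runs B1->F, B3->E, B2->F, B4->T, B6->E, B5->T; records B1=F, B2=F, B3=E, B4=T, B5=T, B6=E
run #2 (v=7) runs B1->F, B3->E, B2->F, B4->T, B6->E, B5->T; records B1=F, B2=F, B3=E, B4=T, B5=T, B6=E
run #3 (v=21) runs B1->F, B3->E, B2->F, B4->F, B6->S, B5->T; records B1=F, B2=F, B3=E, B4=F, B5=T, B6=S
run #4 (v=11) runs B1->F, B3->E, B2->F, B4->F, B6->S, B5->T; records B1=F, B2=F, B3=E, B4=F, B5=T, B6=S
run #5 (v=29) runs B1->F, B3->E, B2->F, B4->F, B6->S, B5->T; records B1=F, B2=F, B3=E, B4=F, B5=T, B6=S
run #6 (v=17) runs B1->F, B3->S, B2->F, B4->F, B6->S, B5->T; records B1=F, B2=F, B3=S, B4=F, B5=T, B6=S
run #7 (v=23) runs B1->F, B3->E, B2->F, B4->F, B6->S, B5->T; records B1=F, B2=F, B3=E, B4=F, B5=T, B6=S
union over the pool: B1=F, B2=F, B3=S, B3=E, B4=T, B4=F, B5=T, B6=S, B6=E
uncovered (9 of 18): B1=T, B2=T, B5=F, B7=T, B7=F, B8=T, B8=F, B9=T, B9=F

Answer: B1=T, B2=T, B5=F, B7=T, B7=F, B8=T, B8=F, B9=T, B9=F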